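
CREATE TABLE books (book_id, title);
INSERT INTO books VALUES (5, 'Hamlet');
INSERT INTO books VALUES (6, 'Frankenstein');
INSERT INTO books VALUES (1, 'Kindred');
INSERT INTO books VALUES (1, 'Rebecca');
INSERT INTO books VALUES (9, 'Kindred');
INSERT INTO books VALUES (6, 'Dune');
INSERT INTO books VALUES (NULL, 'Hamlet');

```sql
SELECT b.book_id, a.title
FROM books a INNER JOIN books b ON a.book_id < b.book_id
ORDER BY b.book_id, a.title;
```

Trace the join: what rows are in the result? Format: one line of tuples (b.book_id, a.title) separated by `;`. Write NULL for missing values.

INNER JOIN keeps only pairs where the ON condition holds.
Matching on a.book_id < b.book_id. A NULL in a compared column never satisfies the condition.
- a row (book_id=5): matches 3 b row(s) → 3 output row(s).
- a row (book_id=6): matches 1 b row(s) → 1 output row(s).
- a row (book_id=1): matches 4 b row(s) → 4 output row(s).
- a row (book_id=1): matches 4 b row(s) → 4 output row(s).
- a row (book_id=9): no match → dropped.
- a row (book_id=6): matches 1 b row(s) → 1 output row(s).
- a row (book_id=NULL): no match → dropped.

(5, Kindred); (5, Rebecca); (6, Hamlet); (6, Hamlet); (6, Kindred); (6, Kindred); (6, Rebecca); (6, Rebecca); (9, Dune); (9, Frankenstein); (9, Hamlet); (9, Kindred); (9, Rebecca)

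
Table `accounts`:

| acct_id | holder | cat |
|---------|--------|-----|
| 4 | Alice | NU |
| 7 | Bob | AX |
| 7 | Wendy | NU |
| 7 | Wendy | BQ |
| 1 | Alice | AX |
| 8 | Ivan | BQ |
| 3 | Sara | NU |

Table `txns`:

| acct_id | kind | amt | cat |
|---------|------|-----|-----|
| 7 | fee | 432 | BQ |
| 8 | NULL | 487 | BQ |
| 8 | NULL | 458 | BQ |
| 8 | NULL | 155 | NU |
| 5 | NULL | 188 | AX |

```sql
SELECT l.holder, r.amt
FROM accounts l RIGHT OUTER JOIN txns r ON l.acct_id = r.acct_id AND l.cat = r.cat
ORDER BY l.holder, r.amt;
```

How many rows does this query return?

RIGHT JOIN keeps every row from `txns`; unmatched rows get NULL for `accounts`'s columns.
Matching on l.acct_id = r.acct_id AND l.cat = r.cat.
- l (acct_id=4, cat=NU) has no partner in r.
- l (acct_id=7, cat=AX) has no partner in r.
- l (acct_id=7, cat=NU) has no partner in r.
- l (acct_id=7, cat=BQ) pairs with 1 row(s) of r.
- l (acct_id=1, cat=AX) has no partner in r.
- l (acct_id=8, cat=BQ) pairs with 2 row(s) of r.
- l (acct_id=3, cat=NU) has no partner in r.
- 2 r row(s) had no l match → kept, l columns NULL.
Total: 3 matched + 2 padded = 5 rows.

5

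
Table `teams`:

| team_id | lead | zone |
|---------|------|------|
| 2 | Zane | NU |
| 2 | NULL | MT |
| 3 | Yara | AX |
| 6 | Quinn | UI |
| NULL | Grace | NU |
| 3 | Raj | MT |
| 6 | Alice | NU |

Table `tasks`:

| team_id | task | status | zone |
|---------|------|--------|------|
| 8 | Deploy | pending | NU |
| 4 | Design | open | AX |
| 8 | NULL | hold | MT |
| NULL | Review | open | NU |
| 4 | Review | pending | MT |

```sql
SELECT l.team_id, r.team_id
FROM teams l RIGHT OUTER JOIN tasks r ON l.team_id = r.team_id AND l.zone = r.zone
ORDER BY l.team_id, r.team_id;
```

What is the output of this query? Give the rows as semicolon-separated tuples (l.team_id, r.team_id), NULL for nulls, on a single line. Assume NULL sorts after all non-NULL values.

(NULL, 4); (NULL, 4); (NULL, 8); (NULL, 8); (NULL, NULL)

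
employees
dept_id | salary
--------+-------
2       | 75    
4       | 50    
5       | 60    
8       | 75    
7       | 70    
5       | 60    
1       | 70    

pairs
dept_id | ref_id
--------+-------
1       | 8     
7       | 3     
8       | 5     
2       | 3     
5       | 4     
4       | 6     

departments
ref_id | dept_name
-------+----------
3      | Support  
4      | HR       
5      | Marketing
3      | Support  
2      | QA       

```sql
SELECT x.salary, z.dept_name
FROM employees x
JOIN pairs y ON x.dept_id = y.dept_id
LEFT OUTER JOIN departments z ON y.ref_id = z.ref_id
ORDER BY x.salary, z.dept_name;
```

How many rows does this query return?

9

Step 1 — x INNER JOIN y on dept_id → 7 row(s).
Then LEFT JOIN `departments z` on ref_id: each of those 7 rows is kept; rows whose y.ref_id has no match in z get NULL for z's columns.
Result: 9 row(s).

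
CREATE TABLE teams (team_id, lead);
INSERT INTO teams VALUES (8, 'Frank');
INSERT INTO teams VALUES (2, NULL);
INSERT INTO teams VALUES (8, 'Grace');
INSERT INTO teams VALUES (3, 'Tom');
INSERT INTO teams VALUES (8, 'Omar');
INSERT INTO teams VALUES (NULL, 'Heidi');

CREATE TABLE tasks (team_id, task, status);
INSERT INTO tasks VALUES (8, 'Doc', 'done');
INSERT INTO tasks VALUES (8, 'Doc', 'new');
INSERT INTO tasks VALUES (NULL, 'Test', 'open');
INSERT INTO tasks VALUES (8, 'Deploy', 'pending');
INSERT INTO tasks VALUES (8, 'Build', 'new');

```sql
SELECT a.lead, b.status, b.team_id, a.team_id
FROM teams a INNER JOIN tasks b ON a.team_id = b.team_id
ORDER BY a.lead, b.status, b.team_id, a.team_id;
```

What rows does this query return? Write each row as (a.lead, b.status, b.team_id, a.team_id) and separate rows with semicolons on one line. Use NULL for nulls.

INNER JOIN keeps only pairs where the ON condition holds.
Matching on a.team_id = b.team_id. A NULL in a compared column never satisfies the condition.
- a row (team_id=8): matches 4 b row(s) → 4 output row(s).
- a row (team_id=2): no match → dropped.
- a row (team_id=8): matches 4 b row(s) → 4 output row(s).
- a row (team_id=3): no match → dropped.
- a row (team_id=8): matches 4 b row(s) → 4 output row(s).
- a row (team_id=NULL): no match → dropped.

(Frank, done, 8, 8); (Frank, new, 8, 8); (Frank, new, 8, 8); (Frank, pending, 8, 8); (Grace, done, 8, 8); (Grace, new, 8, 8); (Grace, new, 8, 8); (Grace, pending, 8, 8); (Omar, done, 8, 8); (Omar, new, 8, 8); (Omar, new, 8, 8); (Omar, pending, 8, 8)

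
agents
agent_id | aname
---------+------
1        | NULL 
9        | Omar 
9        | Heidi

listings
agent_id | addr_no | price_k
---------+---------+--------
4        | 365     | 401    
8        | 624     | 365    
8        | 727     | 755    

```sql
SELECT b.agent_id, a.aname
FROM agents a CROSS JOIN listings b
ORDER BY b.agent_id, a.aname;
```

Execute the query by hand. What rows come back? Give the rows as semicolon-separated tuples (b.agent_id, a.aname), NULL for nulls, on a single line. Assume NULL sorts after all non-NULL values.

CROSS JOIN pairs every row of `agents` with every row of `listings`: 3 × 3 = 9 rows.
After projecting and ordering:
b.agent_id | a.aname
4 | Heidi
4 | Omar
4 | NULL
8 | Heidi
8 | Heidi
8 | Omar
8 | Omar
8 | NULL
8 | NULL

(4, Heidi); (4, Omar); (4, NULL); (8, Heidi); (8, Heidi); (8, Omar); (8, Omar); (8, NULL); (8, NULL)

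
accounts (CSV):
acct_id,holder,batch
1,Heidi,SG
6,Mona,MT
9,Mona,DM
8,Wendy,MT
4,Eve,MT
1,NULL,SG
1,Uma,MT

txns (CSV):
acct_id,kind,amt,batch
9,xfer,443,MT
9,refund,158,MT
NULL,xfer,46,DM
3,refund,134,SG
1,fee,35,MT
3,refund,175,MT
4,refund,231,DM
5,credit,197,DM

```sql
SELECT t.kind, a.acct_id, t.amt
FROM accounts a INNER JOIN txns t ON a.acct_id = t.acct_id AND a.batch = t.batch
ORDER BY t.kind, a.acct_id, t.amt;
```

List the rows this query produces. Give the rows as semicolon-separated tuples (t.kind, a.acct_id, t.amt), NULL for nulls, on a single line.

INNER JOIN keeps only pairs where the ON condition holds.
Matching on a.acct_id = t.acct_id AND a.batch = t.batch. A NULL in a compared column never satisfies the condition.
Matched pairs: 1.

(fee, 1, 35)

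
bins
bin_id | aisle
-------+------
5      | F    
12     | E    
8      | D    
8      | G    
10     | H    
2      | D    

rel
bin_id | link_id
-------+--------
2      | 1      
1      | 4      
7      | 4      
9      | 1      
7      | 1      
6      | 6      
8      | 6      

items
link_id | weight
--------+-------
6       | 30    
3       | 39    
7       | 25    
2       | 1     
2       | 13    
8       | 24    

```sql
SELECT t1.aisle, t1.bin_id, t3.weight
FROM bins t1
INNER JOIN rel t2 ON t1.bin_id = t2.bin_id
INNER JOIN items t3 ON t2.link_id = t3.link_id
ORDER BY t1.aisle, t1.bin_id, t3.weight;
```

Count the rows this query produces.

Evaluate left to right. First `bins t1 INNER JOIN rel t2` on bin_id: 3 row(s).
Then INNER JOIN `items t3` on link_id: keep only rows whose t2.link_id appears in t3.
Result: 2 row(s).

2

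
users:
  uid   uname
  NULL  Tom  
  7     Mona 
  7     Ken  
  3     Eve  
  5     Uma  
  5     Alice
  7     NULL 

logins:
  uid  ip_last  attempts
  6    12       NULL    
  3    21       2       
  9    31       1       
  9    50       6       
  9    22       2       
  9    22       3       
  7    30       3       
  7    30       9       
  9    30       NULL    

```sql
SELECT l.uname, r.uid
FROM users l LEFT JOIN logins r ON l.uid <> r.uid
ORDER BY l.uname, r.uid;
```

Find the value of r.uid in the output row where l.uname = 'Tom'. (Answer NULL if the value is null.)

LEFT JOIN keeps every row from `users`; unmatched rows get NULL for `logins`'s columns.
Matching on l.uid <> r.uid. A NULL in a compared column never satisfies the condition.
- uid=NULL: no r row matches, row kept with r columns NULL.
- uid=7: 7 matching r row(s), so 7 row(s) emitted.
- uid=7: 7 matching r row(s), so 7 row(s) emitted.
- uid=3: 8 matching r row(s), so 8 row(s) emitted.
- uid=5: 9 matching r row(s), so 9 row(s) emitted.
- uid=5: 9 matching r row(s), so 9 row(s) emitted.
- uid=7: 7 matching r row(s), so 7 row(s) emitted.

NULL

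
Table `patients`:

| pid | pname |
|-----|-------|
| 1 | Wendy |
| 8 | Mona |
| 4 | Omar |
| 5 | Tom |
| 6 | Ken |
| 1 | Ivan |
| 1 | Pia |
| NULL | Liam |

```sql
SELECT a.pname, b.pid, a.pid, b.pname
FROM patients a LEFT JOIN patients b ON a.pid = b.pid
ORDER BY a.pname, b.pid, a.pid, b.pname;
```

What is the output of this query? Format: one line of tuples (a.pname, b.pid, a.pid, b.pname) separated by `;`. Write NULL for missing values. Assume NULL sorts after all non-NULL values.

(Ivan, 1, 1, Ivan); (Ivan, 1, 1, Pia); (Ivan, 1, 1, Wendy); (Ken, 6, 6, Ken); (Liam, NULL, NULL, NULL); (Mona, 8, 8, Mona); (Omar, 4, 4, Omar); (Pia, 1, 1, Ivan); (Pia, 1, 1, Pia); (Pia, 1, 1, Wendy); (Tom, 5, 5, Tom); (Wendy, 1, 1, Ivan); (Wendy, 1, 1, Pia); (Wendy, 1, 1, Wendy)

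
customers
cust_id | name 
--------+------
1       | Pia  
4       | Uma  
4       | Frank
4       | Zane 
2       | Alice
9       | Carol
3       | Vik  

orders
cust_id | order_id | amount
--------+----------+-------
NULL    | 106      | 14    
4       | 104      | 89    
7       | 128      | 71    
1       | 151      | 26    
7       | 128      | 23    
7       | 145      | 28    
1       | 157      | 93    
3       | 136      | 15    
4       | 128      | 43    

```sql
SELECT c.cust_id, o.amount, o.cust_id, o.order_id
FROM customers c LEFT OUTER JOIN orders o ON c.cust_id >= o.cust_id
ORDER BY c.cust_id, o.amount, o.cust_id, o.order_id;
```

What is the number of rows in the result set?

30

LEFT JOIN keeps every row from `customers`; unmatched rows get NULL for `orders`'s columns.
Matching on c.cust_id >= o.cust_id. A NULL in a compared column never satisfies the condition.
- c (cust_id=1) pairs with 2 row(s) of o.
- c (cust_id=4) pairs with 5 row(s) of o.
- c (cust_id=4) pairs with 5 row(s) of o.
- c (cust_id=4) pairs with 5 row(s) of o.
- c (cust_id=2) pairs with 2 row(s) of o.
- c (cust_id=9) pairs with 8 row(s) of o.
- c (cust_id=3) pairs with 3 row(s) of o.
Total: 30 rows.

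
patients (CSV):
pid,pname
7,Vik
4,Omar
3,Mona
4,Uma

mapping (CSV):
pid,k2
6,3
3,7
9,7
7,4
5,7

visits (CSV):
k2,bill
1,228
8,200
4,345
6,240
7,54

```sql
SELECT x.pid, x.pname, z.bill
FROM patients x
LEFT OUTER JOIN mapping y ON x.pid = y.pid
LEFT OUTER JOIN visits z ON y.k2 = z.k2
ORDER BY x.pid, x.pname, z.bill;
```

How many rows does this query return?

4

Joins associate left-to-right: patients LEFT JOIN mapping on pid gives 4 intermediate row(s).
Then LEFT JOIN `visits z` on k2: each of those 4 rows is kept; rows whose y.k2 has no match in z get NULL for z's columns.
Result: 4 row(s).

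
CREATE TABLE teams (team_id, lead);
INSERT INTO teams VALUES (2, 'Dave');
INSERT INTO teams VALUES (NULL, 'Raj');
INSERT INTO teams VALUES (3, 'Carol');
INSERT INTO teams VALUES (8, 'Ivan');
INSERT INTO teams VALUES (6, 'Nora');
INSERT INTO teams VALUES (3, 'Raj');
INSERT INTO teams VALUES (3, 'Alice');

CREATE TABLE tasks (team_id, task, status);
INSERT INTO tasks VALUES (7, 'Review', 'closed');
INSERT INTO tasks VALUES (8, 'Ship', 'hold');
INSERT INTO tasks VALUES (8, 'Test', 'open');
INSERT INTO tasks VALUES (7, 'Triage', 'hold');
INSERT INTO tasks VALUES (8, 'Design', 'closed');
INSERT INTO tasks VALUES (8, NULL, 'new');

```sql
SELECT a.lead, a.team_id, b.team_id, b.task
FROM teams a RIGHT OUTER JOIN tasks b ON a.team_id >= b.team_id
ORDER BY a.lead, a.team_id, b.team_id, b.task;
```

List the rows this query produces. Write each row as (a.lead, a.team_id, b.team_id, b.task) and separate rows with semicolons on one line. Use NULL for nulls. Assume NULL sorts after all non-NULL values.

(Ivan, 8, 7, Review); (Ivan, 8, 7, Triage); (Ivan, 8, 8, Design); (Ivan, 8, 8, Ship); (Ivan, 8, 8, Test); (Ivan, 8, 8, NULL)

RIGHT JOIN keeps every row from `tasks`; unmatched rows get NULL for `teams`'s columns.
Matching on a.team_id >= b.team_id. A NULL in a compared column never satisfies the condition.
- a (team_id=2) has no partner in b.
- a (team_id=NULL) has no partner in b.
- a (team_id=3) has no partner in b.
- a (team_id=8) pairs with 6 row(s) of b.
- a (team_id=6) has no partner in b.
- a (team_id=3) has no partner in b.
- a (team_id=3) has no partner in b.
- every b row matched at least one a row.
After projecting and ordering:
a.lead | a.team_id | b.team_id | b.task
Ivan | 8 | 7 | Review
Ivan | 8 | 7 | Triage
Ivan | 8 | 8 | Design
Ivan | 8 | 8 | Ship
Ivan | 8 | 8 | Test
Ivan | 8 | 8 | NULL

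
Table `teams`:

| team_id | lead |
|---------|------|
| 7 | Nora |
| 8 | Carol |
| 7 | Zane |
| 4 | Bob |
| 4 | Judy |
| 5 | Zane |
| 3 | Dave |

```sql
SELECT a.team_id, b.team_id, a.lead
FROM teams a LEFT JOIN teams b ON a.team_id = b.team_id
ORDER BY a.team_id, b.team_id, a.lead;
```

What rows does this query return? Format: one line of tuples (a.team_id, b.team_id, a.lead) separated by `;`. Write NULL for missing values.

(3, 3, Dave); (4, 4, Bob); (4, 4, Bob); (4, 4, Judy); (4, 4, Judy); (5, 5, Zane); (7, 7, Nora); (7, 7, Nora); (7, 7, Zane); (7, 7, Zane); (8, 8, Carol)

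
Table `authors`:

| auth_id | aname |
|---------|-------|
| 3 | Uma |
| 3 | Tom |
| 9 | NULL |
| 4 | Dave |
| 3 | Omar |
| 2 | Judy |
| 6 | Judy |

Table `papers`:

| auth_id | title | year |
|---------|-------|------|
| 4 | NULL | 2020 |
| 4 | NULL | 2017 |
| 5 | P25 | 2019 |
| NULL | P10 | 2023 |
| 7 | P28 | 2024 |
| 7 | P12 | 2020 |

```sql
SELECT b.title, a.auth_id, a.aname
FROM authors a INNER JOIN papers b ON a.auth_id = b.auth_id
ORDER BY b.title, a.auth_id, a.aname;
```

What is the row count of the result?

2

INNER JOIN keeps only pairs where the ON condition holds.
Matching on a.auth_id = b.auth_id. A NULL in a compared column never satisfies the condition.
- a (auth_id=3) has no partner → excluded.
- a (auth_id=3) has no partner → excluded.
- a (auth_id=9) has no partner → excluded.
- a (auth_id=4) pairs with 2 row(s) of b.
- a (auth_id=3) has no partner → excluded.
- a (auth_id=2) has no partner → excluded.
- a (auth_id=6) has no partner → excluded.
Total: 2 rows.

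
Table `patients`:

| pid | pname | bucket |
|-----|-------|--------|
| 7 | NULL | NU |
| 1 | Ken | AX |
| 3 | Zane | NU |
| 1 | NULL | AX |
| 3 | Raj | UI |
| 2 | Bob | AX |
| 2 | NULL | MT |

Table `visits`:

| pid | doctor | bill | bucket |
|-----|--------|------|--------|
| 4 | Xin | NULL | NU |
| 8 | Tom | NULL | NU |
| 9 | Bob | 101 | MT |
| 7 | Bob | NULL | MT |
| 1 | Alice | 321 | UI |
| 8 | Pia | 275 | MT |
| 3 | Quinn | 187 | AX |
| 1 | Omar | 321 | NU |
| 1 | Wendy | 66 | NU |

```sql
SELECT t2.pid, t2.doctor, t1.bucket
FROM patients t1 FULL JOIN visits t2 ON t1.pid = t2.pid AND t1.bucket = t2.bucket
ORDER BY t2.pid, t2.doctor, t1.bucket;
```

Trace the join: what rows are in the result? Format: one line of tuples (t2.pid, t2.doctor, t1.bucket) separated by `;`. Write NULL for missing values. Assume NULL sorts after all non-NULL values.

(1, Alice, NULL); (1, Omar, NULL); (1, Wendy, NULL); (3, Quinn, NULL); (4, Xin, NULL); (7, Bob, NULL); (8, Pia, NULL); (8, Tom, NULL); (9, Bob, NULL); (NULL, NULL, AX); (NULL, NULL, AX); (NULL, NULL, AX); (NULL, NULL, MT); (NULL, NULL, NU); (NULL, NULL, NU); (NULL, NULL, UI)

FULL OUTER JOIN keeps every row from both sides; unmatched rows get NULL for the other side's columns.
Matching on t1.pid = t2.pid AND t1.bucket = t2.bucket.
Matched pairs: 0; unmatched t1 rows kept: 7; unmatched t2 rows kept: 9.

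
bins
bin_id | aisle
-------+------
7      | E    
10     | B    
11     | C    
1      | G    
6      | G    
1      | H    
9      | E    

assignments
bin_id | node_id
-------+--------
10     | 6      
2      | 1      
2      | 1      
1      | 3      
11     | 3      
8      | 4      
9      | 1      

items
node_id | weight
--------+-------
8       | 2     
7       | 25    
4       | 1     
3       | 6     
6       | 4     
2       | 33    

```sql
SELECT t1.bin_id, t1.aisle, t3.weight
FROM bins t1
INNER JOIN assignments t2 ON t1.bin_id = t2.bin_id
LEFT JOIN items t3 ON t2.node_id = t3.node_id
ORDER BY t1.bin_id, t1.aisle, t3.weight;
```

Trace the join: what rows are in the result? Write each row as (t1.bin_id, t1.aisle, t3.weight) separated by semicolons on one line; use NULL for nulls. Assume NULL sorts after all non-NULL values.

(1, G, 6); (1, H, 6); (9, E, NULL); (10, B, 4); (11, C, 6)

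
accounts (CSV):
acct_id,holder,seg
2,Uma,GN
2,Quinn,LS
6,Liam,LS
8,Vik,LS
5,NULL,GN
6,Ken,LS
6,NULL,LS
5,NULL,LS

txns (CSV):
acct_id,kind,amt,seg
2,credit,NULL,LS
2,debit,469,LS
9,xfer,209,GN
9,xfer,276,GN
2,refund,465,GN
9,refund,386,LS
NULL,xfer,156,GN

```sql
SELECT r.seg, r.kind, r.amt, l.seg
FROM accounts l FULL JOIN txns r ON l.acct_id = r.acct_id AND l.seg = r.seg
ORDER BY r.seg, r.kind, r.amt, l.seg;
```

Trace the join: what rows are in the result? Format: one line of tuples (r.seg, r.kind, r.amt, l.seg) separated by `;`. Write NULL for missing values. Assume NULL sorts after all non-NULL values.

FULL OUTER JOIN keeps every row from both sides; unmatched rows get NULL for the other side's columns.
Matching on l.acct_id = r.acct_id AND l.seg = r.seg. A NULL in a compared column never satisfies the condition.
Matched pairs: 3; unmatched l rows kept: 6; unmatched r rows kept: 4.

(GN, refund, 465, GN); (GN, xfer, 156, NULL); (GN, xfer, 209, NULL); (GN, xfer, 276, NULL); (LS, credit, NULL, LS); (LS, debit, 469, LS); (LS, refund, 386, NULL); (NULL, NULL, NULL, GN); (NULL, NULL, NULL, LS); (NULL, NULL, NULL, LS); (NULL, NULL, NULL, LS); (NULL, NULL, NULL, LS); (NULL, NULL, NULL, LS)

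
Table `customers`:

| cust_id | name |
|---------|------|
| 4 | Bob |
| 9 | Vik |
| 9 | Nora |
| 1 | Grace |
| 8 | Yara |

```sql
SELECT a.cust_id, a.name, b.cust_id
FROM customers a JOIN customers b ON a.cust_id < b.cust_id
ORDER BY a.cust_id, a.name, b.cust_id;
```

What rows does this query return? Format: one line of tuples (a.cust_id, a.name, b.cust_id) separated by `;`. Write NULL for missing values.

(1, Grace, 4); (1, Grace, 8); (1, Grace, 9); (1, Grace, 9); (4, Bob, 8); (4, Bob, 9); (4, Bob, 9); (8, Yara, 9); (8, Yara, 9)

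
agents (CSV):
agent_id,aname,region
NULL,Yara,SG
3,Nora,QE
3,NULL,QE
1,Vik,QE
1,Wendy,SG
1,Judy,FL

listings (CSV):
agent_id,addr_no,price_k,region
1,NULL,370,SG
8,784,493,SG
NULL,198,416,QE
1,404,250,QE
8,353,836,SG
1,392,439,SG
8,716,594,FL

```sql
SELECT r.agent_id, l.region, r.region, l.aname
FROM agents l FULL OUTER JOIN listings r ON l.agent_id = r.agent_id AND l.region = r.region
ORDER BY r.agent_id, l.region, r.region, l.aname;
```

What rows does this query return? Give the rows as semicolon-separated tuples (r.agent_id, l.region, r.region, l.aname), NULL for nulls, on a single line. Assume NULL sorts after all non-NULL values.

FULL OUTER JOIN keeps every row from both sides; unmatched rows get NULL for the other side's columns.
Matching on l.agent_id = r.agent_id AND l.region = r.region. A NULL in a compared column never satisfies the condition.
- l (agent_id=NULL, region=SG) has no partner → padded with NULL.
- l (agent_id=3, region=QE) has no partner → padded with NULL.
- l (agent_id=3, region=QE) has no partner → padded with NULL.
- l (agent_id=1, region=QE) pairs with 1 row(s) of r.
- l (agent_id=1, region=SG) pairs with 2 row(s) of r.
- l (agent_id=1, region=FL) has no partner → padded with NULL.
- 4 r row(s) had no l match → kept, l columns NULL.

(1, QE, QE, Vik); (1, SG, SG, Wendy); (1, SG, SG, Wendy); (8, NULL, FL, NULL); (8, NULL, SG, NULL); (8, NULL, SG, NULL); (NULL, FL, NULL, Judy); (NULL, QE, NULL, Nora); (NULL, QE, NULL, NULL); (NULL, SG, NULL, Yara); (NULL, NULL, QE, NULL)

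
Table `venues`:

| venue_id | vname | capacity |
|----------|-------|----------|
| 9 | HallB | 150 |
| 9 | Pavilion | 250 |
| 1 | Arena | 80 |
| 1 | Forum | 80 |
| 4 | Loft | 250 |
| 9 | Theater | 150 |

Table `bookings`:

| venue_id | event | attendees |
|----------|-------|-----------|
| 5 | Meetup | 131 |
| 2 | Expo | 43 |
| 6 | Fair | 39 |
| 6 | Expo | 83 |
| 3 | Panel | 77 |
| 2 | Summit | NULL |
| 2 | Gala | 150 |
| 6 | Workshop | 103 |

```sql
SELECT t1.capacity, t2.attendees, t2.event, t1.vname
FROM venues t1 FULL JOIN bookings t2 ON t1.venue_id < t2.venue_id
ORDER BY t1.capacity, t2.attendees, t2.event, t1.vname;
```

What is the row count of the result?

23

FULL OUTER JOIN keeps every row from both sides; unmatched rows get NULL for the other side's columns.
Matching on t1.venue_id < t2.venue_id.
- t1 (venue_id=9) has no partner → padded with NULL.
- t1 (venue_id=9) has no partner → padded with NULL.
- t1 (venue_id=1) pairs with 8 row(s) of t2.
- t1 (venue_id=1) pairs with 8 row(s) of t2.
- t1 (venue_id=4) pairs with 4 row(s) of t2.
- t1 (venue_id=9) has no partner → padded with NULL.
Total: 20 matched + 3 padded = 23 rows.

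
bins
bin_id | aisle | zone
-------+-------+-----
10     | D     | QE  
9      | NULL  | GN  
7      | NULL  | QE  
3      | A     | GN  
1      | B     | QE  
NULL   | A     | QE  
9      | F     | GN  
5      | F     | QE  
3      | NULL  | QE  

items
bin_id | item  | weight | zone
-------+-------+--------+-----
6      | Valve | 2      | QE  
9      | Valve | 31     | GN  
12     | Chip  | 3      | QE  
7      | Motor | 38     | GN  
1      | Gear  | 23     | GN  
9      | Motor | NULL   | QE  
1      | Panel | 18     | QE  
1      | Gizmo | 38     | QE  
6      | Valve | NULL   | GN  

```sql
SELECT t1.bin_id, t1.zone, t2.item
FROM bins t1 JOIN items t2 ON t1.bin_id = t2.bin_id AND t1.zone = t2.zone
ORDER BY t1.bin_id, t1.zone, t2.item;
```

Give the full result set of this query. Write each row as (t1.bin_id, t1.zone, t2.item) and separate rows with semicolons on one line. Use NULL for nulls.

INNER JOIN keeps only pairs where the ON condition holds.
Matching on t1.bin_id = t2.bin_id AND t1.zone = t2.zone. A NULL in a compared column never satisfies the condition.
- bin_id=10, zone=QE: no matching t2 row, dropped.
- bin_id=9, zone=GN: 1 matching t2 row(s), so 1 row(s) emitted.
- bin_id=7, zone=QE: no matching t2 row, dropped.
- bin_id=3, zone=GN: no matching t2 row, dropped.
- bin_id=1, zone=QE: 2 matching t2 row(s), so 2 row(s) emitted.
- bin_id=NULL, zone=QE: no matching t2 row, dropped.
- bin_id=9, zone=GN: 1 matching t2 row(s), so 1 row(s) emitted.
- bin_id=5, zone=QE: no matching t2 row, dropped.
- bin_id=3, zone=QE: no matching t2 row, dropped.
After projecting and ordering:
t1.bin_id | t1.zone | t2.item
1 | QE | Gizmo
1 | QE | Panel
9 | GN | Valve
9 | GN | Valve

(1, QE, Gizmo); (1, QE, Panel); (9, GN, Valve); (9, GN, Valve)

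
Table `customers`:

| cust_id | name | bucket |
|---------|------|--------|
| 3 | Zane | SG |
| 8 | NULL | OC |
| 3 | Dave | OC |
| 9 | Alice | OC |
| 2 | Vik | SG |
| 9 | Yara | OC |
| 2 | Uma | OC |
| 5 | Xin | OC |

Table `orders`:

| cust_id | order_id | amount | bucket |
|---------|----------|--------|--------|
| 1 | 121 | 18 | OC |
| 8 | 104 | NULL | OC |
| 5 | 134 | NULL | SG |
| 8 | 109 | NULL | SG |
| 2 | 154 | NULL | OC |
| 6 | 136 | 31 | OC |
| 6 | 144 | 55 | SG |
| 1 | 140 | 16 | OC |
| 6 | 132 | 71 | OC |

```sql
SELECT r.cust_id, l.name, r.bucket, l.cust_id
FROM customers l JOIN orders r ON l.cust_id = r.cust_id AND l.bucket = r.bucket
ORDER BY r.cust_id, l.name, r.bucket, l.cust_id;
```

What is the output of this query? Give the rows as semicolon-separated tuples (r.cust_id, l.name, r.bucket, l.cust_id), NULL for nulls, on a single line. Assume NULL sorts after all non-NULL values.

(2, Uma, OC, 2); (8, NULL, OC, 8)

INNER JOIN keeps only pairs where the ON condition holds.
Matching on l.cust_id = r.cust_id AND l.bucket = r.bucket.
- cust_id=3, bucket=SG: no matching r row, dropped.
- cust_id=8, bucket=OC: 1 matching r row(s), so 1 row(s) emitted.
- cust_id=3, bucket=OC: no matching r row, dropped.
- cust_id=9, bucket=OC: no matching r row, dropped.
- cust_id=2, bucket=SG: no matching r row, dropped.
- cust_id=9, bucket=OC: no matching r row, dropped.
- cust_id=2, bucket=OC: 1 matching r row(s), so 1 row(s) emitted.
- cust_id=5, bucket=OC: no matching r row, dropped.
After projecting and ordering:
r.cust_id | l.name | r.bucket | l.cust_id
2 | Uma | OC | 2
8 | NULL | OC | 8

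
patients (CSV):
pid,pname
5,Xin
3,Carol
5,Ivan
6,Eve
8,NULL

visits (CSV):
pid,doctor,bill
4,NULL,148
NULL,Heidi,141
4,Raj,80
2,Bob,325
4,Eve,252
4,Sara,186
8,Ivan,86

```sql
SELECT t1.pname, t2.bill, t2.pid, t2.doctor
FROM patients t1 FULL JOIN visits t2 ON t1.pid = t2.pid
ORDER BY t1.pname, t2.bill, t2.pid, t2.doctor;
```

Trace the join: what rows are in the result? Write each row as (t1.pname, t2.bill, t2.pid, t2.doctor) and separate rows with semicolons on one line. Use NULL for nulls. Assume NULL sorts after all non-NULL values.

(Carol, NULL, NULL, NULL); (Eve, NULL, NULL, NULL); (Ivan, NULL, NULL, NULL); (Xin, NULL, NULL, NULL); (NULL, 80, 4, Raj); (NULL, 86, 8, Ivan); (NULL, 141, NULL, Heidi); (NULL, 148, 4, NULL); (NULL, 186, 4, Sara); (NULL, 252, 4, Eve); (NULL, 325, 2, Bob)

FULL OUTER JOIN keeps every row from both sides; unmatched rows get NULL for the other side's columns.
Matching on t1.pid = t2.pid. A NULL in a compared column never satisfies the condition.
- t1 row (pid=5): no match → kept, t2 columns NULL.
- t1 row (pid=3): no match → kept, t2 columns NULL.
- t1 row (pid=5): no match → kept, t2 columns NULL.
- t1 row (pid=6): no match → kept, t2 columns NULL.
- t1 row (pid=8): matches 1 t2 row(s) → 1 output row(s).
- plus 6 unmatched t2 row(s), each kept with NULL t1 columns.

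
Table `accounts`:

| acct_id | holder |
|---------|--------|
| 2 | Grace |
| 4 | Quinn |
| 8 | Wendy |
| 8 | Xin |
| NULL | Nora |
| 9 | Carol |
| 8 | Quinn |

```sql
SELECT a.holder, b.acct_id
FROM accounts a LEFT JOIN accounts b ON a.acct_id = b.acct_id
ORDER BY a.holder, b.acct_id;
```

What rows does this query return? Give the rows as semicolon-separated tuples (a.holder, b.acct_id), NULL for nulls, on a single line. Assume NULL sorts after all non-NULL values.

(Carol, 9); (Grace, 2); (Nora, NULL); (Quinn, 4); (Quinn, 8); (Quinn, 8); (Quinn, 8); (Wendy, 8); (Wendy, 8); (Wendy, 8); (Xin, 8); (Xin, 8); (Xin, 8)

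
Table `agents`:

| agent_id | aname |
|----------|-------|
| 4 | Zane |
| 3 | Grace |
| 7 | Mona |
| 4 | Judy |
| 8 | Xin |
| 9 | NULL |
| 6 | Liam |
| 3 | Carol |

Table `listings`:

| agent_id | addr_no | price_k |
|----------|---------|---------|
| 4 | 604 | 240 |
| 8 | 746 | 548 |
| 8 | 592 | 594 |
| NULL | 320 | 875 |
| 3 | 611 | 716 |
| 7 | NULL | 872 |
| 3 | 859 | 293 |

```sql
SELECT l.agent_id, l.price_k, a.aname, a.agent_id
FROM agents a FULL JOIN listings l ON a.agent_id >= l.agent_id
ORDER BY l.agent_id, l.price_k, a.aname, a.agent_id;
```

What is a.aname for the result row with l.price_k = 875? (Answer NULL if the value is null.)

NULL

FULL OUTER JOIN keeps every row from both sides; unmatched rows get NULL for the other side's columns.
Matching on a.agent_id >= l.agent_id. A NULL in a compared column never satisfies the condition.
- agent_id=4: 3 matching l row(s), so 3 row(s) emitted.
- agent_id=3: 2 matching l row(s), so 2 row(s) emitted.
- agent_id=7: 4 matching l row(s), so 4 row(s) emitted.
- agent_id=4: 3 matching l row(s), so 3 row(s) emitted.
- agent_id=8: 6 matching l row(s), so 6 row(s) emitted.
- agent_id=9: 6 matching l row(s), so 6 row(s) emitted.
- agent_id=6: 3 matching l row(s), so 3 row(s) emitted.
- agent_id=3: 2 matching l row(s), so 2 row(s) emitted.
- 1 row(s) from l found no a partner → padded with NULL.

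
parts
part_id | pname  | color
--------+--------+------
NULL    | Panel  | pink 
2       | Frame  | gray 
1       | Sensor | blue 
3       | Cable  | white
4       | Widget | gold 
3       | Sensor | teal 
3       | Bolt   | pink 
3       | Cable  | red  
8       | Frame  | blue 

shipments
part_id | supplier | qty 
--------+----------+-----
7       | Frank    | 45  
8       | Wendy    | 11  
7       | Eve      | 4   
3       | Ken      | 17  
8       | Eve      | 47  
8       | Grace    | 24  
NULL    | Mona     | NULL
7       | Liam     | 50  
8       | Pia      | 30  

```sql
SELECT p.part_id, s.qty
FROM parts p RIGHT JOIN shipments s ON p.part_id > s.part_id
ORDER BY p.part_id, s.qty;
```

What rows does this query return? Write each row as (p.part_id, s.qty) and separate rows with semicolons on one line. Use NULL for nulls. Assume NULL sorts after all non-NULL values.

RIGHT JOIN keeps every row from `shipments`; unmatched rows get NULL for `parts`'s columns.
Matching on p.part_id > s.part_id. A NULL in a compared column never satisfies the condition.
Matched pairs: 5; unmatched s rows kept: 5.

(4, 17); (8, 4); (8, 17); (8, 45); (8, 50); (NULL, 11); (NULL, 24); (NULL, 30); (NULL, 47); (NULL, NULL)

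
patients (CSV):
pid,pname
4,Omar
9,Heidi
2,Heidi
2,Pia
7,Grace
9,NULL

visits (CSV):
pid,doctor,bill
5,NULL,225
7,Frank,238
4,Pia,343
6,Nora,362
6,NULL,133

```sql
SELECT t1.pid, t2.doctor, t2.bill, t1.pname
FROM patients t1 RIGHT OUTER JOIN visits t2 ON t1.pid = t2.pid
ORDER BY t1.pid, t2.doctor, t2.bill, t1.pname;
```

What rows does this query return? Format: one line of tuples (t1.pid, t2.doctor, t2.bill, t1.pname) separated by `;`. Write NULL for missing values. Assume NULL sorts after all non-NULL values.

RIGHT JOIN keeps every row from `visits`; unmatched rows get NULL for `patients`'s columns.
Matching on t1.pid = t2.pid.
- t1[0] pid=4 → 1 match(es) in t2 → 1 row(s).
- t1[1] pid=9 → no match.
- t1[2] pid=2 → no match.
- t1[3] pid=2 → no match.
- t1[4] pid=7 → 1 match(es) in t2 → 1 row(s).
- t1[5] pid=9 → no match.
- 3 t2 row(s) had no t1 match → kept, t1 columns NULL.
After projecting and ordering:
t1.pid | t2.doctor | t2.bill | t1.pname
4 | Pia | 343 | Omar
7 | Frank | 238 | Grace
NULL | Nora | 362 | NULL
NULL | NULL | 133 | NULL
NULL | NULL | 225 | NULL

(4, Pia, 343, Omar); (7, Frank, 238, Grace); (NULL, Nora, 362, NULL); (NULL, NULL, 133, NULL); (NULL, NULL, 225, NULL)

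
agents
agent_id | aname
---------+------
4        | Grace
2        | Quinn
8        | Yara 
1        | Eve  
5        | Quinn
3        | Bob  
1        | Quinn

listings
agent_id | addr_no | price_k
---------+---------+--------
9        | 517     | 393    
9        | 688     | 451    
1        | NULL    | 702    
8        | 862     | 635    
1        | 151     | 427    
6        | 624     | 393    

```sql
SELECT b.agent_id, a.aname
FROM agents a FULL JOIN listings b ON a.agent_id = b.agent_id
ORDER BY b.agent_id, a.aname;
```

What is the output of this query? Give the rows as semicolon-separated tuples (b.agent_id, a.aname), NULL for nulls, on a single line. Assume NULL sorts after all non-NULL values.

(1, Eve); (1, Eve); (1, Quinn); (1, Quinn); (6, NULL); (8, Yara); (9, NULL); (9, NULL); (NULL, Bob); (NULL, Grace); (NULL, Quinn); (NULL, Quinn)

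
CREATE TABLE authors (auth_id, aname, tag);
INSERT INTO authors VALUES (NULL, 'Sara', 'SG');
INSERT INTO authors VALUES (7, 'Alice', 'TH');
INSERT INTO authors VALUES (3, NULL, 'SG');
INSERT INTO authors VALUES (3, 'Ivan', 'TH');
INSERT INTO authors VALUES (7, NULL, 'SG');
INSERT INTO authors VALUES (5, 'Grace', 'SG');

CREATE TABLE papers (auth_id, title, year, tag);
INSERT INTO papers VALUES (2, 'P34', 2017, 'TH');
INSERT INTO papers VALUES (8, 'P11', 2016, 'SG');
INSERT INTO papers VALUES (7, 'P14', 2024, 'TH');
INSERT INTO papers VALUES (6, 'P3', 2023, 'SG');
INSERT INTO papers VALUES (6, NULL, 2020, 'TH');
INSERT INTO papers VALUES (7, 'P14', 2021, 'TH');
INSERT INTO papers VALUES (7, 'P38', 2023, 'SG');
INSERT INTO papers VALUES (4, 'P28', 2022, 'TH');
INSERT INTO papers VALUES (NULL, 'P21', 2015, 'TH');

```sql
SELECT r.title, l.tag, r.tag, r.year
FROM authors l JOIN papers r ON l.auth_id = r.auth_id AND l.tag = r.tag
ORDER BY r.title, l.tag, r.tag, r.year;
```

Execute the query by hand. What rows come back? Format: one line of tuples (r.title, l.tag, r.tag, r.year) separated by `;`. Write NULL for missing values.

(P14, TH, TH, 2021); (P14, TH, TH, 2024); (P38, SG, SG, 2023)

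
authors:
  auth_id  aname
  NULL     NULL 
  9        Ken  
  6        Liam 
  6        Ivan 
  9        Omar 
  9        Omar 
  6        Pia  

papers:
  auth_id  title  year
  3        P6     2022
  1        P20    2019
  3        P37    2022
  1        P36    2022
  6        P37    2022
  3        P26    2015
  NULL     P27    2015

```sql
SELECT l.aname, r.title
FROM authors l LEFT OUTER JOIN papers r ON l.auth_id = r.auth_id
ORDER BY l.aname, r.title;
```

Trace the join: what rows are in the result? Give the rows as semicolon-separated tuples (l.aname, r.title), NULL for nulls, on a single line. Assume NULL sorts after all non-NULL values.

LEFT JOIN keeps every row from `authors`; unmatched rows get NULL for `papers`'s columns.
Matching on l.auth_id = r.auth_id. A NULL in a compared column never satisfies the condition.
Matched pairs: 3; unmatched l rows kept: 4.

(Ivan, P37); (Ken, NULL); (Liam, P37); (Omar, NULL); (Omar, NULL); (Pia, P37); (NULL, NULL)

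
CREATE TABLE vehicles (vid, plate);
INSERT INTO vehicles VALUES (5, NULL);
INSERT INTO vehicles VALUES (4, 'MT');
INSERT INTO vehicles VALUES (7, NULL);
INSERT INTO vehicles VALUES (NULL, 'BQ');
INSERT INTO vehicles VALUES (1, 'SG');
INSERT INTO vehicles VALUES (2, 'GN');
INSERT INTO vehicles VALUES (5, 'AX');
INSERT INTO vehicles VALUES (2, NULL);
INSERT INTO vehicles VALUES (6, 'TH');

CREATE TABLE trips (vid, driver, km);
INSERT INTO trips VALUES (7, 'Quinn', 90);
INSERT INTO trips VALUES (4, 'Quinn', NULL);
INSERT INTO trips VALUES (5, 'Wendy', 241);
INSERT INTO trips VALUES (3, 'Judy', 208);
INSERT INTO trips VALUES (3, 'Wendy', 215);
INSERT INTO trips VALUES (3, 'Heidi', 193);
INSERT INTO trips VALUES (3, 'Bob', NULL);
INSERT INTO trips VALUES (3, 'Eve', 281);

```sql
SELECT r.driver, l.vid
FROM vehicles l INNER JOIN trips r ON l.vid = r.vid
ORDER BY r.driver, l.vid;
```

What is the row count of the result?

INNER JOIN keeps only pairs where the ON condition holds.
Matching on l.vid = r.vid. A NULL in a compared column never satisfies the condition.
- l (vid=5) pairs with 1 row(s) of r.
- l (vid=4) pairs with 1 row(s) of r.
- l (vid=7) pairs with 1 row(s) of r.
- l (vid=NULL) has no partner → excluded.
- l (vid=1) has no partner → excluded.
- l (vid=2) has no partner → excluded.
- l (vid=5) pairs with 1 row(s) of r.
- l (vid=2) has no partner → excluded.
- l (vid=6) has no partner → excluded.
Total: 4 rows.

4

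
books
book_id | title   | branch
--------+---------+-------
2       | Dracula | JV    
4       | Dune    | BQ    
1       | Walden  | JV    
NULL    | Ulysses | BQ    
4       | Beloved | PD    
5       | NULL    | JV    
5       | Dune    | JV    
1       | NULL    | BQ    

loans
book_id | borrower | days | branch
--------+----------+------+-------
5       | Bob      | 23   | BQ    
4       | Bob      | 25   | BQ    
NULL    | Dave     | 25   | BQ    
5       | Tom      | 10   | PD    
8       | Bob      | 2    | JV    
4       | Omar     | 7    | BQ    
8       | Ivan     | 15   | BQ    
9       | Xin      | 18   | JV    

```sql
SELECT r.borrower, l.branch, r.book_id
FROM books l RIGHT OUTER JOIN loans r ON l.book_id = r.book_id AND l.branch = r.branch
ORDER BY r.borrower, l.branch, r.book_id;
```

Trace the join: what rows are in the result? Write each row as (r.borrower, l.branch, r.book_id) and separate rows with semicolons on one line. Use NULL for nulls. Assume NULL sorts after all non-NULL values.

(Bob, BQ, 4); (Bob, NULL, 5); (Bob, NULL, 8); (Dave, NULL, NULL); (Ivan, NULL, 8); (Omar, BQ, 4); (Tom, NULL, 5); (Xin, NULL, 9)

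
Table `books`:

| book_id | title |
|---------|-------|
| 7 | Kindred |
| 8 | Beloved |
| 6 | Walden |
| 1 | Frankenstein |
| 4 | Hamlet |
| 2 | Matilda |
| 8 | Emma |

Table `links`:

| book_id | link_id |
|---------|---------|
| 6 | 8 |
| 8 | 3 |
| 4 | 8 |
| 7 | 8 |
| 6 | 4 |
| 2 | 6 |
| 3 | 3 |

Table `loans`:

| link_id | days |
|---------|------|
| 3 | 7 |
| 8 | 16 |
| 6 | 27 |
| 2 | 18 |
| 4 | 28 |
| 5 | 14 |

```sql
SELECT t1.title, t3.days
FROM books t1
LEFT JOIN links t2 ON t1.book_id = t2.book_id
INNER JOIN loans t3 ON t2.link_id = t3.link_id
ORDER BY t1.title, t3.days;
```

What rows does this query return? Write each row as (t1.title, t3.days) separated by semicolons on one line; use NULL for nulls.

(Beloved, 7); (Emma, 7); (Hamlet, 16); (Kindred, 16); (Matilda, 27); (Walden, 16); (Walden, 28)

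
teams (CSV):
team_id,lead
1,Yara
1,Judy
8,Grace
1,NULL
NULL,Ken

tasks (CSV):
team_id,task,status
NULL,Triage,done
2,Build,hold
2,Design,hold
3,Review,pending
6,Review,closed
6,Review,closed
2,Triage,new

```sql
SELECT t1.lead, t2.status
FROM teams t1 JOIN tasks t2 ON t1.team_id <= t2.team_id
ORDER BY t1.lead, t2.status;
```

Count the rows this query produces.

18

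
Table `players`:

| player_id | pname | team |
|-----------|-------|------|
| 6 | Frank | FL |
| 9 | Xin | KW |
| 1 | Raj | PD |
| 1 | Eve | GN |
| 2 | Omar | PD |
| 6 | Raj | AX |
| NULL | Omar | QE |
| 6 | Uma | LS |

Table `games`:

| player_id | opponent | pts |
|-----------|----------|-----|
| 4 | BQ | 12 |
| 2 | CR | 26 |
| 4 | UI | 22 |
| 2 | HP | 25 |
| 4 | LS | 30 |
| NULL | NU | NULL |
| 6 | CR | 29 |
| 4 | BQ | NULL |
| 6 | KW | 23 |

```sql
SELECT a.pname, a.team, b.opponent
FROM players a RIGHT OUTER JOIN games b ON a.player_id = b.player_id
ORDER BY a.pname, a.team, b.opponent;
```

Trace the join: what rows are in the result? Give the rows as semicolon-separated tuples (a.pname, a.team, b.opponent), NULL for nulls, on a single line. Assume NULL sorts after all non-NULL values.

RIGHT JOIN keeps every row from `games`; unmatched rows get NULL for `players`'s columns.
Matching on a.player_id = b.player_id. A NULL in a compared column never satisfies the condition.
- a (player_id=6) pairs with 2 row(s) of b.
- a (player_id=9) has no partner in b.
- a (player_id=1) has no partner in b.
- a (player_id=1) has no partner in b.
- a (player_id=2) pairs with 2 row(s) of b.
- a (player_id=6) pairs with 2 row(s) of b.
- a (player_id=NULL) has no partner in b.
- a (player_id=6) pairs with 2 row(s) of b.
- 5 row(s) from b found no a partner → padded with NULL.

(Frank, FL, CR); (Frank, FL, KW); (Omar, PD, CR); (Omar, PD, HP); (Raj, AX, CR); (Raj, AX, KW); (Uma, LS, CR); (Uma, LS, KW); (NULL, NULL, BQ); (NULL, NULL, BQ); (NULL, NULL, LS); (NULL, NULL, NU); (NULL, NULL, UI)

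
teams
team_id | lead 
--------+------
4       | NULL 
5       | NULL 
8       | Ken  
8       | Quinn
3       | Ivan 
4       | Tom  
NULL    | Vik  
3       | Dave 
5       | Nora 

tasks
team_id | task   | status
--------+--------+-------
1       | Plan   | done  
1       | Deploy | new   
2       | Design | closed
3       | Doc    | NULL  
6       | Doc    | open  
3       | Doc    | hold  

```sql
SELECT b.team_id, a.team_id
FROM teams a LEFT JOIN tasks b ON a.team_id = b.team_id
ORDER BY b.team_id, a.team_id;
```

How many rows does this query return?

LEFT JOIN keeps every row from `teams`; unmatched rows get NULL for `tasks`'s columns.
Matching on a.team_id = b.team_id. A NULL in a compared column never satisfies the condition.
- a (team_id=4) has no partner → padded with NULL.
- a (team_id=5) has no partner → padded with NULL.
- a (team_id=8) has no partner → padded with NULL.
- a (team_id=8) has no partner → padded with NULL.
- a (team_id=3) pairs with 2 row(s) of b.
- a (team_id=4) has no partner → padded with NULL.
- a (team_id=NULL) has no partner → padded with NULL.
- a (team_id=3) pairs with 2 row(s) of b.
- a (team_id=5) has no partner → padded with NULL.
Total: 4 matched + 7 padded = 11 rows.

11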